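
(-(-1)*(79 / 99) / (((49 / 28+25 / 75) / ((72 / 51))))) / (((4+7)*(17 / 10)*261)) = 5056 / 45634545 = 0.00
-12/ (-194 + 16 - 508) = 0.02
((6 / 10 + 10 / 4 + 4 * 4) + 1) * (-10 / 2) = -201 / 2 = -100.50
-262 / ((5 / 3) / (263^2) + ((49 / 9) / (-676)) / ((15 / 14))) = 826919545140 / 23648917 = 34966.49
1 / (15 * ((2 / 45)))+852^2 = 1451811 / 2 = 725905.50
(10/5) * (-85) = -170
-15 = -15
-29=-29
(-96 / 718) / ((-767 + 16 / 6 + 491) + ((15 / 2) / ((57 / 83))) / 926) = 0.00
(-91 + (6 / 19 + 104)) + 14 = 519 / 19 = 27.32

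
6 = 6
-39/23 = -1.70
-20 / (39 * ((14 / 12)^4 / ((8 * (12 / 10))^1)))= -82944 / 31213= -2.66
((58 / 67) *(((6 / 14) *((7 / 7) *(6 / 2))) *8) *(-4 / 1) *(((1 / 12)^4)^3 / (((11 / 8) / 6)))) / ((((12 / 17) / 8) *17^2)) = -29 / 42424520269824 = -0.00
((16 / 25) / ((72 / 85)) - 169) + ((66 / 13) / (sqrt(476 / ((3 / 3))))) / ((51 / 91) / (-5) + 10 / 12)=-7571 / 45 + 90 * sqrt(119) / 3043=-167.92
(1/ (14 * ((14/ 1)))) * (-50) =-25/ 98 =-0.26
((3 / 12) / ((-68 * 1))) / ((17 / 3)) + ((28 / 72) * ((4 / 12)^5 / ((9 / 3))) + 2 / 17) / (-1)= -3605051 / 30338064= -0.12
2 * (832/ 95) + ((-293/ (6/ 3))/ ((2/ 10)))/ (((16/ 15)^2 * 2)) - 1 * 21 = -31653319/ 97280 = -325.38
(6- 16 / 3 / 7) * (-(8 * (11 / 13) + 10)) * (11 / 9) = -107.36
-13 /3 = -4.33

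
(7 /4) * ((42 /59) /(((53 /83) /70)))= 427035 /3127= 136.56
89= 89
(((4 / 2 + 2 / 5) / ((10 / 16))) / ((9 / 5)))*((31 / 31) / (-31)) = -32 / 465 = -0.07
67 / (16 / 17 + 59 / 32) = 36448 / 1515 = 24.06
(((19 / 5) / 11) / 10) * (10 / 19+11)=219 / 550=0.40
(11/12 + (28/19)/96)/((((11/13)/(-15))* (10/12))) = -16575/836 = -19.83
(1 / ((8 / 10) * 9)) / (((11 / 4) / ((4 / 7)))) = 20 / 693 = 0.03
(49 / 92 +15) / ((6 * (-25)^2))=1429 / 345000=0.00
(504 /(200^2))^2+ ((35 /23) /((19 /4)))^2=490757955961 /4774225000000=0.10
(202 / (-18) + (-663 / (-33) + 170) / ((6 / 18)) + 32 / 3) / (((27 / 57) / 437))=468305806 / 891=525595.74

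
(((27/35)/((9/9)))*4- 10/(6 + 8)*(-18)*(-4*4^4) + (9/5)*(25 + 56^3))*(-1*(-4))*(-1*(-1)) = 42418764/35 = 1211964.69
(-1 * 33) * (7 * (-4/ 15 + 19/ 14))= -2519/ 10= -251.90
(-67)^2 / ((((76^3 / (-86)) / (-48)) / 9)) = 5211729 / 13718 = 379.92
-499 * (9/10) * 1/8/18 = -499/160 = -3.12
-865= -865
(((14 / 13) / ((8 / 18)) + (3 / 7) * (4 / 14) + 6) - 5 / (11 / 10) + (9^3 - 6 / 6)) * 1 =10258249 / 14014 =732.00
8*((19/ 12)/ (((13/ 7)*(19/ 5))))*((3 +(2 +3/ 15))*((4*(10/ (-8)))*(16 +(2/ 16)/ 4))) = -5985/ 8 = -748.12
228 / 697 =0.33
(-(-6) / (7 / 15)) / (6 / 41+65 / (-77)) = -40590 / 2203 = -18.42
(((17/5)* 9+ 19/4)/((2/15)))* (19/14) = 5757/16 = 359.81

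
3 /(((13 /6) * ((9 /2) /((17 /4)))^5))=1419857 /1364688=1.04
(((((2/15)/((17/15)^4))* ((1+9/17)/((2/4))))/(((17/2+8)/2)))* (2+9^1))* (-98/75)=-611520/1419857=-0.43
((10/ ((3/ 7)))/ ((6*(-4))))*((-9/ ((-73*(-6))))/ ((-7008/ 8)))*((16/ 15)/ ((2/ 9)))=-7/ 63948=-0.00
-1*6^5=-7776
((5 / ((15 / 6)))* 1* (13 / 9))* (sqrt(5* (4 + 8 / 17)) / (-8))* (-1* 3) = 13* sqrt(1615) / 102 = 5.12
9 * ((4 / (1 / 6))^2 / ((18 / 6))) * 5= 8640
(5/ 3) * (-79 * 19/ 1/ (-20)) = 1501/ 12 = 125.08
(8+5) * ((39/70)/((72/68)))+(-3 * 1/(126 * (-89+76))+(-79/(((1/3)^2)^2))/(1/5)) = -8316921/260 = -31988.16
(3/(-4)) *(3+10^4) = -30009/4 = -7502.25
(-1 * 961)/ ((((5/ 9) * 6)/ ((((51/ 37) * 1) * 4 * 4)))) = -1176264/ 185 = -6358.18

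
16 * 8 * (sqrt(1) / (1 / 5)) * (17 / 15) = 2176 / 3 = 725.33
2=2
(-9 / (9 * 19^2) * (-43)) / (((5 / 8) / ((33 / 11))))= 1032 / 1805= 0.57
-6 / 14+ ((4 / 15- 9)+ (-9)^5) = -6201107 / 105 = -59058.16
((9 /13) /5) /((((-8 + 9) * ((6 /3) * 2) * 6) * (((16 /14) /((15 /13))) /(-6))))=-189 /5408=-0.03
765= 765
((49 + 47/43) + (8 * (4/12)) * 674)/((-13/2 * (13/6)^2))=-5719632/94471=-60.54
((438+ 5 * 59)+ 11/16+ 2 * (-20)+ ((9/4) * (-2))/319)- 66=3203645/5104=627.67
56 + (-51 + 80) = 85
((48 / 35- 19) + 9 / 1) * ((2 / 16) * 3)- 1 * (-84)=11307 / 140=80.76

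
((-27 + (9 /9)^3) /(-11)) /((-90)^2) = 13 /44550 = 0.00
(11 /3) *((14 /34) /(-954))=-77 /48654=-0.00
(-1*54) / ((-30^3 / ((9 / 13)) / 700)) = 63 / 65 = 0.97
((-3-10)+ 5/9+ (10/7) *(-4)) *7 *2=-2288/9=-254.22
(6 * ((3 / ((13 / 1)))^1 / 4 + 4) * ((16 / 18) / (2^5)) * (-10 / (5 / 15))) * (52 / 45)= -211 / 9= -23.44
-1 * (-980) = 980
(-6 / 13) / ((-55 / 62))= 372 / 715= 0.52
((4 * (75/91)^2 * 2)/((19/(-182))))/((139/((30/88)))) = -337500/2643641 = -0.13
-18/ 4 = -9/ 2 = -4.50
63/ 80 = 0.79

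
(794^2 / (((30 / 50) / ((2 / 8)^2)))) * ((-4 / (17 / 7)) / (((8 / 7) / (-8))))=757141.27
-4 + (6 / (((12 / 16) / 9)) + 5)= 73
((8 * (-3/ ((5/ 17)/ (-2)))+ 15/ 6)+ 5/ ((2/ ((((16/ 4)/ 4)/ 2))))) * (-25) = -16695/ 4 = -4173.75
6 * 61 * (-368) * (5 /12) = -56120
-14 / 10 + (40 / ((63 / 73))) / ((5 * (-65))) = -6317 / 4095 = -1.54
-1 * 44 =-44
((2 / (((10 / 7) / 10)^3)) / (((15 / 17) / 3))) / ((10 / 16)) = 93296 / 25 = 3731.84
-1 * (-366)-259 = 107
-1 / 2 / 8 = -1 / 16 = -0.06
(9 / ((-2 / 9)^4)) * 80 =295245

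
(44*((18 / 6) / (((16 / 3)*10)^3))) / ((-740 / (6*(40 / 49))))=-0.00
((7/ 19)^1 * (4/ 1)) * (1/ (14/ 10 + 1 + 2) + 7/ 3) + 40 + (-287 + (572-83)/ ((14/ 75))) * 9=184667695/ 8778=21037.56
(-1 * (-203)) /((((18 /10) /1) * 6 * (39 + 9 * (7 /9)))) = 1015 /2484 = 0.41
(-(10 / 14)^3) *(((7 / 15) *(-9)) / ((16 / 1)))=75 / 784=0.10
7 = 7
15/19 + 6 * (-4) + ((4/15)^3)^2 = -5023187801/216421875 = -23.21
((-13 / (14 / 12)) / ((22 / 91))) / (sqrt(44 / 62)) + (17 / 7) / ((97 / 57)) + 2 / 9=10079 / 6111 - 507 * sqrt(682) / 242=-53.06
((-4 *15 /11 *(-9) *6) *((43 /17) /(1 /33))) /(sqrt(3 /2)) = 139320 *sqrt(6) /17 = 20074.29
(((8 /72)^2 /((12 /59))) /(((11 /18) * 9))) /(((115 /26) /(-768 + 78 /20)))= -1.91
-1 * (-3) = 3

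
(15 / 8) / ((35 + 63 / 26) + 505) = 0.00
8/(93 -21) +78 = 703/9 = 78.11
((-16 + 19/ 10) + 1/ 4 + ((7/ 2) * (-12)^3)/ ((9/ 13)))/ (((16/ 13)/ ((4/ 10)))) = -2274961/ 800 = -2843.70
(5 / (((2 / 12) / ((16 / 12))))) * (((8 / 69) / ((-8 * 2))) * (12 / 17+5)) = -1940 / 1173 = -1.65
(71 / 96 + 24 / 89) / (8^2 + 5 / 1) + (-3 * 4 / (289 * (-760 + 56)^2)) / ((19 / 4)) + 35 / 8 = 13755130788515 / 3133553626368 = 4.39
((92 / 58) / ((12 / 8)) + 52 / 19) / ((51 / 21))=43904 / 28101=1.56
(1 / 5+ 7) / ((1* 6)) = 6 / 5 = 1.20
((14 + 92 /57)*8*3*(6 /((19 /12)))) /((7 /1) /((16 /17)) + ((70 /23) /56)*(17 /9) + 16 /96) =339572736 /1842905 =184.26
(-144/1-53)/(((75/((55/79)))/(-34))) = 73678/1185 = 62.18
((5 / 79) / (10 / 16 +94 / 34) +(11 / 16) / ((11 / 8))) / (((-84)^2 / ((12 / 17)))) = 257 / 4952984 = 0.00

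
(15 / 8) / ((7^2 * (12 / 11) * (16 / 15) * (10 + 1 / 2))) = 275 / 87808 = 0.00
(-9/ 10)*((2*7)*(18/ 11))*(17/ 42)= -459/ 55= -8.35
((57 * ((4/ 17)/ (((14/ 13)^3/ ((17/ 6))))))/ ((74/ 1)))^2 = 1742478049/ 10307934784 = 0.17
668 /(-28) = -167 /7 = -23.86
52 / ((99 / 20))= 1040 / 99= 10.51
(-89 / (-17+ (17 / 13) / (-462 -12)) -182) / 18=-9259952 / 942939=-9.82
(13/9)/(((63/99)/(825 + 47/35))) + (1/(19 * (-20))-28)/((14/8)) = 77910691/41895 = 1859.67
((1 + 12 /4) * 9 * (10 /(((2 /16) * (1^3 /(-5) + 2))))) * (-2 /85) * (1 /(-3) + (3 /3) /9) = 8.37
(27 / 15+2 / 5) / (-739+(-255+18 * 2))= -11 / 4790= -0.00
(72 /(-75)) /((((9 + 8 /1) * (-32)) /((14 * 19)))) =399 /850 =0.47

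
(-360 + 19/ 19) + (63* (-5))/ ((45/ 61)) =-786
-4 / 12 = -1 / 3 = -0.33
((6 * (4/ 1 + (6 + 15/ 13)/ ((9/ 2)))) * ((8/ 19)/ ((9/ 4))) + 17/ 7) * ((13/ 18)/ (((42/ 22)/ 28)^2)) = 131120440/ 96957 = 1352.36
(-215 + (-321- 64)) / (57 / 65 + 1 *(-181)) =9750 / 2927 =3.33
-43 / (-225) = 43 / 225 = 0.19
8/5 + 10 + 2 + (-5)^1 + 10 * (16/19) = 1617/95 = 17.02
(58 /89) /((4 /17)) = 493 /178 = 2.77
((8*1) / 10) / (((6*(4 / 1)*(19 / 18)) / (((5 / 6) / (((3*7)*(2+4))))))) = 1 / 4788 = 0.00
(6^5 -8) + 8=7776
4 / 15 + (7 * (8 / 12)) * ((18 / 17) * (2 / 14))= 248 / 255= 0.97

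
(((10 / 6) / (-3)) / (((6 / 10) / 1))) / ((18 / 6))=-25 / 81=-0.31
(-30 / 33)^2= 100 / 121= 0.83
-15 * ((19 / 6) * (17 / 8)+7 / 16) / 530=-43 / 212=-0.20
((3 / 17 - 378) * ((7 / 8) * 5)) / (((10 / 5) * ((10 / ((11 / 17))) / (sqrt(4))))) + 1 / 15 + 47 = -4154021 / 69360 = -59.89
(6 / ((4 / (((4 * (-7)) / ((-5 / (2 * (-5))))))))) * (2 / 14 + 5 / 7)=-72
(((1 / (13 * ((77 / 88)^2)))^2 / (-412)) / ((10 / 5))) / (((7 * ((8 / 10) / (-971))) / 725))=450544000 / 292559449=1.54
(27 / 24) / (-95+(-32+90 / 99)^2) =1089 / 843752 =0.00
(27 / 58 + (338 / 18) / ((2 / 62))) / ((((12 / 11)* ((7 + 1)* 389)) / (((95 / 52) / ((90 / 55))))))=3495686975 / 18245979648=0.19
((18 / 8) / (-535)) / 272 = -9 / 582080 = -0.00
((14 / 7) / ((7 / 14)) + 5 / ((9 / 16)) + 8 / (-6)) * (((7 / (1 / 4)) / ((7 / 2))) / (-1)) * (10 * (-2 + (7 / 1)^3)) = -2837120 / 9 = -315235.56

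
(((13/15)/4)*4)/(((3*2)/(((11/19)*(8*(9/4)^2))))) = 1287/380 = 3.39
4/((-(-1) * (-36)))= -1/9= -0.11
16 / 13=1.23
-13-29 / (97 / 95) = -4016 / 97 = -41.40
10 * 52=520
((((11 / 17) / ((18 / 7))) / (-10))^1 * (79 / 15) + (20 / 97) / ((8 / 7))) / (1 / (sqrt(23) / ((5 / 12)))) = 213199 * sqrt(23) / 1855125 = 0.55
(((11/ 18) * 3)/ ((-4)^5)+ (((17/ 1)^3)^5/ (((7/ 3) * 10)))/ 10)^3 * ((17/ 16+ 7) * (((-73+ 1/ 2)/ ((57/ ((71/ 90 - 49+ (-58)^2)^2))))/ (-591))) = 254837942148387981849334330586256744615232636034249830671693273251474857605363893/ 723558819991262330880000000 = 352200726613304769420549600000000000000000000000000000.00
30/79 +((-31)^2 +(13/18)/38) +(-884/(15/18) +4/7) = -186912883/1891260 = -98.83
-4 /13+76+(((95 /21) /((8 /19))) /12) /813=1612807337 /21307104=75.69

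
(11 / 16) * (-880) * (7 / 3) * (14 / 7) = -8470 / 3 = -2823.33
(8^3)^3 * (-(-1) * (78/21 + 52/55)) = 240786604032/385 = 625419750.73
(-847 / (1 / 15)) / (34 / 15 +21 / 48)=-277200 / 59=-4698.31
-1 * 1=-1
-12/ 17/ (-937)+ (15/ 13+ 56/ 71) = 1.94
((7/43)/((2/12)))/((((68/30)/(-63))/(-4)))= 79380/731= 108.59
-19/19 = -1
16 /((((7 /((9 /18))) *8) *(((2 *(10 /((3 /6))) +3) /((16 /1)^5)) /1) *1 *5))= 1048576 /1505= 696.73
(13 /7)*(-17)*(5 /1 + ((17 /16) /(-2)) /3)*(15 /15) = -102323 /672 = -152.27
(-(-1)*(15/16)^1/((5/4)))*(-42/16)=-63/32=-1.97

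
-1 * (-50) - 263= -213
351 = 351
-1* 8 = -8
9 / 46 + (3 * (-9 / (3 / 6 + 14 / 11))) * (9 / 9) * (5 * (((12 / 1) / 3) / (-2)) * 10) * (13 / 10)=91089 / 46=1980.20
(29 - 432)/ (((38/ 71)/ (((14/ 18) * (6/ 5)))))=-702.78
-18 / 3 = -6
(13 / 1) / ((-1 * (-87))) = 0.15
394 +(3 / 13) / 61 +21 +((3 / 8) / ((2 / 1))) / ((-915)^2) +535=55145439613 / 58047600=950.00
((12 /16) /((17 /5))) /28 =15 /1904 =0.01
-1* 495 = -495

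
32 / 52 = 8 / 13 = 0.62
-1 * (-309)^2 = -95481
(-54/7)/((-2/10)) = 270/7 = 38.57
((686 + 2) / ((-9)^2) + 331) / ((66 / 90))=462.95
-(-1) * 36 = 36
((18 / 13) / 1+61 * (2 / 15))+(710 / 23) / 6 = 21921 / 1495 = 14.66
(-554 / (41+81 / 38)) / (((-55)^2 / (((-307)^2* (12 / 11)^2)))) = -285714712512 / 599914975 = -476.26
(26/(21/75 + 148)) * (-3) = -1950/3707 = -0.53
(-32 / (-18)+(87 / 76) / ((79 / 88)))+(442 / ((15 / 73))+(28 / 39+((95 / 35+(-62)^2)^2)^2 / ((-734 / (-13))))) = 6001112830158145294933321 / 1547479050390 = 3877992938673.86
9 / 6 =3 / 2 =1.50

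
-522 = -522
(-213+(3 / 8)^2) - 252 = -29751 / 64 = -464.86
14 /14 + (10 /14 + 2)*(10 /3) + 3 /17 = 3650 /357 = 10.22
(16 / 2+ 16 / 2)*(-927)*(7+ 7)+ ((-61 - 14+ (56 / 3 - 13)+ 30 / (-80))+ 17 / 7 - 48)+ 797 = -34770335 / 168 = -206966.28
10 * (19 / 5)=38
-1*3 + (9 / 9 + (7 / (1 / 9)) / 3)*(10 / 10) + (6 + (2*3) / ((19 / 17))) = 577 / 19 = 30.37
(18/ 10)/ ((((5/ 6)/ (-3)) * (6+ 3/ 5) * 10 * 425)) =-27/ 116875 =-0.00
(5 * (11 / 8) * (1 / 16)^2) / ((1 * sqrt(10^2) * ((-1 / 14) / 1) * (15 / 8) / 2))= -77 / 1920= -0.04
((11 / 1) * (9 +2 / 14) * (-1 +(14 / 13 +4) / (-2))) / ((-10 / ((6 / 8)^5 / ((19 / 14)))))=61479 / 9880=6.22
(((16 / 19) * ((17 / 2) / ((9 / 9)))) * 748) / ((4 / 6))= 152592 / 19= 8031.16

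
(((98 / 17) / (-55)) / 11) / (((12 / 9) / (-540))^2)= -3214890 / 2057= -1562.90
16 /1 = 16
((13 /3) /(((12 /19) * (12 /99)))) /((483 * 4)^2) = 2717 /179165952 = 0.00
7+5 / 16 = 117 / 16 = 7.31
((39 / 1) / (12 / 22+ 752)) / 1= 429 / 8278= 0.05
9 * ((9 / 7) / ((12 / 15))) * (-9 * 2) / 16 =-3645 / 224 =-16.27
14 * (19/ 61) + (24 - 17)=693/ 61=11.36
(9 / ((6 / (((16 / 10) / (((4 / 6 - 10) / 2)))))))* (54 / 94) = -486 / 1645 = -0.30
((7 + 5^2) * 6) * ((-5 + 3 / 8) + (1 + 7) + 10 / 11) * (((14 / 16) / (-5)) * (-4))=31668 / 55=575.78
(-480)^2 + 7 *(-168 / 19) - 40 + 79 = 4377165 / 19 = 230377.11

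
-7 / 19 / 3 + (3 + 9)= 677 / 57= 11.88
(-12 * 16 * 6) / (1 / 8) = -9216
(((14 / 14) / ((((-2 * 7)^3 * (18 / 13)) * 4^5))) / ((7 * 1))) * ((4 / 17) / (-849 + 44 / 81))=117 / 11489887539200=0.00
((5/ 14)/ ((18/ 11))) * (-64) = -880/ 63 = -13.97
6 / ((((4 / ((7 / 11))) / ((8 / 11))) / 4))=336 / 121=2.78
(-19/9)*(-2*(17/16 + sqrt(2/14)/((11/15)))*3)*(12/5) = 456*sqrt(7)/77 + 323/10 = 47.97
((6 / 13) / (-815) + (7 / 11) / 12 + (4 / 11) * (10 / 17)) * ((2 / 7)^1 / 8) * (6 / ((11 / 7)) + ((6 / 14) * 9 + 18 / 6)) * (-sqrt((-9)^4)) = -70276646277 / 8543214680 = -8.23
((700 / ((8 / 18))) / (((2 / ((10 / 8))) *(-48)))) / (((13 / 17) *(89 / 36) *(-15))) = 26775 / 37024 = 0.72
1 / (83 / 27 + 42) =27 / 1217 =0.02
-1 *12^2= -144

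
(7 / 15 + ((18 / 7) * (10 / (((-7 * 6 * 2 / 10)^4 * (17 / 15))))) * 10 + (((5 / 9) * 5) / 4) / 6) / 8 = 193779751 / 2468612160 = 0.08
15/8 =1.88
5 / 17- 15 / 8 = -215 / 136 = -1.58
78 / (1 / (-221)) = -17238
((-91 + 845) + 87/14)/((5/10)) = 10643/7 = 1520.43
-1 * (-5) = 5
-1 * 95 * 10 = -950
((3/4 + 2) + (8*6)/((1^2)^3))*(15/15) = 203/4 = 50.75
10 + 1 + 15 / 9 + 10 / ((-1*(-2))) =53 / 3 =17.67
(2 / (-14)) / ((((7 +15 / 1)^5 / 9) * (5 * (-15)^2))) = -1 / 4509428000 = -0.00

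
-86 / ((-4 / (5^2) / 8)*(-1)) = -4300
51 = 51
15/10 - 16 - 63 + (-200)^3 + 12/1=-16000131/2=-8000065.50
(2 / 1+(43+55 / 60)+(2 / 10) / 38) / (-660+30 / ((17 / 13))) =-0.07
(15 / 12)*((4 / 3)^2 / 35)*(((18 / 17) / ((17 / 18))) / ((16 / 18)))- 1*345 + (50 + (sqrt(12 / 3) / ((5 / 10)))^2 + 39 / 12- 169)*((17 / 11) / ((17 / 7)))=-36352251 / 89012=-408.40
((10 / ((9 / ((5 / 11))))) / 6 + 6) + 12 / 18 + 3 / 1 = 2896 / 297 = 9.75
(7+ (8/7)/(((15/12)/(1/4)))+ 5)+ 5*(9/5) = 21.23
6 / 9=2 / 3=0.67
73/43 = 1.70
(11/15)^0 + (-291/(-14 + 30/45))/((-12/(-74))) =10847/80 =135.59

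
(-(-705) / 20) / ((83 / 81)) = 11421 / 332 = 34.40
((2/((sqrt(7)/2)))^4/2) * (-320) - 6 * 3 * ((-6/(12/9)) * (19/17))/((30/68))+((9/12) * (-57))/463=-286224047/453740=-630.81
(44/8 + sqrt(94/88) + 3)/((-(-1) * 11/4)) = 2 * sqrt(517)/121 + 34/11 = 3.47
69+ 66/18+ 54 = 126.67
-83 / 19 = -4.37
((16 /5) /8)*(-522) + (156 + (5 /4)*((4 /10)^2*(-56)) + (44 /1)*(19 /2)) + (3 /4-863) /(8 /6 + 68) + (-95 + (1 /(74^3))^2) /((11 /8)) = 6398077540057543 /23481528095168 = 272.47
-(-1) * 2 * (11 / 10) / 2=11 / 10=1.10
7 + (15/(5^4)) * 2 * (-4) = 851/125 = 6.81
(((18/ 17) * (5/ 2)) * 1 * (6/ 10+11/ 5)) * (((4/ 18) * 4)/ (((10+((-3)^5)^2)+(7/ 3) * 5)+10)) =168/ 1506557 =0.00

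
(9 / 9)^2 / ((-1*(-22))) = 1 / 22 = 0.05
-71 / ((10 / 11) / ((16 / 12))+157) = -1562 / 3469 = -0.45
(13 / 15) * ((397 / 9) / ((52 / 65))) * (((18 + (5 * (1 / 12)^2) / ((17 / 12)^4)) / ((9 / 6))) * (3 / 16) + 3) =3017982487 / 12027024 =250.93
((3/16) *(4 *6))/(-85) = -9/170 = -0.05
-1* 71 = -71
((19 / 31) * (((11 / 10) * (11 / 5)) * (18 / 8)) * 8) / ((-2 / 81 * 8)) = -1675971 / 12400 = -135.16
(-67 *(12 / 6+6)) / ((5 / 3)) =-1608 / 5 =-321.60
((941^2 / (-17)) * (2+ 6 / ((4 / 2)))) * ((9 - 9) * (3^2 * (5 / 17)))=0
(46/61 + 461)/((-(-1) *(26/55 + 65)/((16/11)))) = 10.26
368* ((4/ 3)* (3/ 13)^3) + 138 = 316434/ 2197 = 144.03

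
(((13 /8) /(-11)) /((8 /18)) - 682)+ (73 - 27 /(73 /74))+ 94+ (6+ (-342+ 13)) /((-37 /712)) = 5393488047 /950752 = 5672.87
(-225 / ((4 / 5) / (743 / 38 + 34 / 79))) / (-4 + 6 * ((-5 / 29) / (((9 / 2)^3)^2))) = 346701678870375 / 246760701536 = 1405.01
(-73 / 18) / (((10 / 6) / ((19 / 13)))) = -1387 / 390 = -3.56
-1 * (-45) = 45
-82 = -82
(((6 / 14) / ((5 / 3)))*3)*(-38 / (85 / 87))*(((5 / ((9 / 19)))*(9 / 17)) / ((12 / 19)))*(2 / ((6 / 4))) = -3580398 / 10115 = -353.97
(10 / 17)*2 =20 / 17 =1.18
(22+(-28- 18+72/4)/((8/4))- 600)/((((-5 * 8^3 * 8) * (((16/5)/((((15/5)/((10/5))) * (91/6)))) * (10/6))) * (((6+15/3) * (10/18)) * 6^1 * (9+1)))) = 0.00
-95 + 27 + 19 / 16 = -1069 / 16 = -66.81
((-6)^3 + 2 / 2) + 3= -212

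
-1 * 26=-26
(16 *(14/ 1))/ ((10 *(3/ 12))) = 448/ 5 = 89.60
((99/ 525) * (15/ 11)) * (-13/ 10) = -117/ 350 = -0.33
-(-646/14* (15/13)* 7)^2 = -23474025/169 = -138899.56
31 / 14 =2.21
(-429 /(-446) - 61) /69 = -26777 /30774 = -0.87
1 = 1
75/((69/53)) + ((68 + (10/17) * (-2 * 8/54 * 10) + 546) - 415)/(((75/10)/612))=16719169/1035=16153.79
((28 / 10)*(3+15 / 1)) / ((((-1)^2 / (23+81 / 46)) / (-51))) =-7319214 / 115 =-63645.34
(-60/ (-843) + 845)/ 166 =237465/ 46646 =5.09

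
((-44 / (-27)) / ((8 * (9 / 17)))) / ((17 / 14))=77 / 243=0.32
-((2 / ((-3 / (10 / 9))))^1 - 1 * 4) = 128 / 27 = 4.74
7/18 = 0.39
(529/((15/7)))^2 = 13712209/225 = 60943.15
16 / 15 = 1.07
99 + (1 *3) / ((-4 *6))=791 / 8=98.88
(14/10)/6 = 7/30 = 0.23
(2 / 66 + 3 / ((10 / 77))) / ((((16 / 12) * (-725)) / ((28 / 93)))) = -53431 / 7416750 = -0.01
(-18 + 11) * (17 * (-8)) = 952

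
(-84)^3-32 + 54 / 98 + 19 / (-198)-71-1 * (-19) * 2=-5751040423 / 9702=-592768.54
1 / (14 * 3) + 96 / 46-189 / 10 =-40546 / 2415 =-16.79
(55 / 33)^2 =2.78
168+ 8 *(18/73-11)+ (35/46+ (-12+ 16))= 291251/3358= 86.73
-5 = -5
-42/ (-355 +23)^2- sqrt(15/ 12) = -1.12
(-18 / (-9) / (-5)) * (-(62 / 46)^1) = 62 / 115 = 0.54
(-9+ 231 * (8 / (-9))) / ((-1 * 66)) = 643 / 198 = 3.25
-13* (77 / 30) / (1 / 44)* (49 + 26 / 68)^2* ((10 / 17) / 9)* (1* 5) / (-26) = 11938638635 / 265302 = 45000.18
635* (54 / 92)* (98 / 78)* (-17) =-4760595 / 598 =-7960.86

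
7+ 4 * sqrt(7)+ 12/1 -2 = 4 * sqrt(7)+ 17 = 27.58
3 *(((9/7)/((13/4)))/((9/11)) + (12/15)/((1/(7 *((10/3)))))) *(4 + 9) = 5228/7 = 746.86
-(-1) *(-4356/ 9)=-484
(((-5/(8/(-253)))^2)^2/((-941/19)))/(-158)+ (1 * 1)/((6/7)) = 79894.22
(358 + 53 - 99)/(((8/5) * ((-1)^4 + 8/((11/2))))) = 715/9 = 79.44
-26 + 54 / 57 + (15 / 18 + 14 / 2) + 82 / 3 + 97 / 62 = 20636 / 1767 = 11.68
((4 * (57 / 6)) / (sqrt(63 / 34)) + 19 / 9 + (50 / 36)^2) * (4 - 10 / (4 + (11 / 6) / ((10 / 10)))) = 748 / 81 + 608 * sqrt(238) / 147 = 73.04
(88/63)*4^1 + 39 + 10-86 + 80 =3061/63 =48.59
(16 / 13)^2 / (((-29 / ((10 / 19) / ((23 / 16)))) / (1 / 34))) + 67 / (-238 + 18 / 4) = -4888441046 / 17003250043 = -0.29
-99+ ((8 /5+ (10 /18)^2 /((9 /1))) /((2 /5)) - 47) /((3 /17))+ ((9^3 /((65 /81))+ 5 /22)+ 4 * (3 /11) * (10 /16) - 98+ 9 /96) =23481502651 /50038560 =469.27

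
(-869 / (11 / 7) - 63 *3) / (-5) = 742 / 5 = 148.40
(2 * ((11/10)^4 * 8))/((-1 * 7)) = -14641/4375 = -3.35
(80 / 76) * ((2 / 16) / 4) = 5 / 152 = 0.03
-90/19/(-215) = 18/817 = 0.02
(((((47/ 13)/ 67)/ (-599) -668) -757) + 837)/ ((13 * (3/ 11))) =-3374543689/ 20347431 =-165.85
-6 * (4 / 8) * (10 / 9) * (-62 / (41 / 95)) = 478.86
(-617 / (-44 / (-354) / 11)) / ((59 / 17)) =-31467 / 2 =-15733.50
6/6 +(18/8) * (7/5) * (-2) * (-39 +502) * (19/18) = -61559/20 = -3077.95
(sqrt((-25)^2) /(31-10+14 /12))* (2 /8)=75 /266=0.28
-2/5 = -0.40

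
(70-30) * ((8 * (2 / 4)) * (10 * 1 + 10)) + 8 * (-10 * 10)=2400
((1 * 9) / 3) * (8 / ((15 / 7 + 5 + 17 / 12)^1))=2016 / 719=2.80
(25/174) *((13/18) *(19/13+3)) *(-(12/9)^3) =-800/729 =-1.10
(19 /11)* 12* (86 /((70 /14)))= 19608 /55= 356.51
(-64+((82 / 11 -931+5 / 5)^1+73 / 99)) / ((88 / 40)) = -487975 / 1089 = -448.09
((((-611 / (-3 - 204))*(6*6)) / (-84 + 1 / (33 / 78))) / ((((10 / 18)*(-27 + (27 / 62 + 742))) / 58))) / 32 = -54379611 / 9161494780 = -0.01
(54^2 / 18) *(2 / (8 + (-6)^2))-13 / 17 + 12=3478 / 187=18.60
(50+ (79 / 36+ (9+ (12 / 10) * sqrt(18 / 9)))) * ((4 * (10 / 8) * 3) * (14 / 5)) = 252 * sqrt(2) / 5+ 15421 / 6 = 2641.44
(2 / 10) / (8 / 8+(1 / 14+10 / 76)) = 133 / 800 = 0.17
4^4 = 256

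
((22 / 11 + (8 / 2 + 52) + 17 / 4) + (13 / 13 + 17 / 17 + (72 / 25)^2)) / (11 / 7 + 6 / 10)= 1269527 / 38000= 33.41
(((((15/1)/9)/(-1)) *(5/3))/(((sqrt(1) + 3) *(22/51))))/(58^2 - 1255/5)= -425/821832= -0.00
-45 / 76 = -0.59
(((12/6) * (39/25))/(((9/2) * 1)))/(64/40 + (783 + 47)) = 26/31185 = 0.00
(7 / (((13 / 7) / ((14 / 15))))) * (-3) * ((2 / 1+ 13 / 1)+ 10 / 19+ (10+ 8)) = -33614 / 95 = -353.83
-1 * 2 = -2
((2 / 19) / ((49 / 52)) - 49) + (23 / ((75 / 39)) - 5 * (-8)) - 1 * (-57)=1398169 / 23275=60.07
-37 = -37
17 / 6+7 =59 / 6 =9.83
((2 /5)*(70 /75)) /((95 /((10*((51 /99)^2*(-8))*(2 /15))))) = -0.01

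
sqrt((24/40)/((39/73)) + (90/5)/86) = 14 * sqrt(53105)/2795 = 1.15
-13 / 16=-0.81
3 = 3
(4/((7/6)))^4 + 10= 355786/2401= 148.18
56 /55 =1.02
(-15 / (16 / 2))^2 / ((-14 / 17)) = -3825 / 896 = -4.27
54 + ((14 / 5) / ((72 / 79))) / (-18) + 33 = 86.83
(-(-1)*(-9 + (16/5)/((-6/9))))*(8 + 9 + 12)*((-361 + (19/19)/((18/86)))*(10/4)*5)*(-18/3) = -10692010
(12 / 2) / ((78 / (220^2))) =48400 / 13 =3723.08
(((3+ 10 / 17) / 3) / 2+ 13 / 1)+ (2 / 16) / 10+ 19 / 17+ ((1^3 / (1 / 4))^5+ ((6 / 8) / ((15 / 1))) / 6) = 847609 / 816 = 1038.74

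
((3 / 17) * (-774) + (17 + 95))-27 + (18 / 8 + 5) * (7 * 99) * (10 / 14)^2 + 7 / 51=3587053 / 1428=2511.94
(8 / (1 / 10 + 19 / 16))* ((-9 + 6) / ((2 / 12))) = -11520 / 103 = -111.84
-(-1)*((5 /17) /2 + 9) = 311 /34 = 9.15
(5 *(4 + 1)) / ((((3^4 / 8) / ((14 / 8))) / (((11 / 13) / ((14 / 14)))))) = 3850 / 1053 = 3.66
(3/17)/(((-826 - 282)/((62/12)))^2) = 961/250443456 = 0.00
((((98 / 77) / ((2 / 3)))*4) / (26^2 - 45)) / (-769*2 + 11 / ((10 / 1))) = -280 / 35558743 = -0.00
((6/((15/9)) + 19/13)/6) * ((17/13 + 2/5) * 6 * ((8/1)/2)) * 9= 1314684/4225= 311.17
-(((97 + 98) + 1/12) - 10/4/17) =-39767/204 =-194.94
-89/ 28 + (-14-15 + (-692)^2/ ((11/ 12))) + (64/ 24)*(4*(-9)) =160858825/ 308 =522268.91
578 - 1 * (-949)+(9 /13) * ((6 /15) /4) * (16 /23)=2282937 /1495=1527.05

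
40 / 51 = 0.78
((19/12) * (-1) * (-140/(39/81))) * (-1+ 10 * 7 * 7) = 2926665/13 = 225128.08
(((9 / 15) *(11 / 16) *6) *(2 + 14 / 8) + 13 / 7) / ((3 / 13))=32435 / 672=48.27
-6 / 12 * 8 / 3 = -4 / 3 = -1.33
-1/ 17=-0.06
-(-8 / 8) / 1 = 1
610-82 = 528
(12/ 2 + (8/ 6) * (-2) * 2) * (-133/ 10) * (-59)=7847/ 15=523.13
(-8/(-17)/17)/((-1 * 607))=-8/175423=-0.00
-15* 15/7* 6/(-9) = 150/7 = 21.43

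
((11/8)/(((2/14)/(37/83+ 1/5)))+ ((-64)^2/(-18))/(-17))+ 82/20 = 1504913/63495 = 23.70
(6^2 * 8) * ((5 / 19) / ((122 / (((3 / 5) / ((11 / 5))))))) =2160 / 12749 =0.17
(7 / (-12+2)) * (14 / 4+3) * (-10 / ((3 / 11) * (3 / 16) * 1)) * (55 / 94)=220220 / 423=520.61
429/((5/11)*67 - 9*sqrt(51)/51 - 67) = -275638/23453 + 1331*sqrt(51)/23453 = -11.35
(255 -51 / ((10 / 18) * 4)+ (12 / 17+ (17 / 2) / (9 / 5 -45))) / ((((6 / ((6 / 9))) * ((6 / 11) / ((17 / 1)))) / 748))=17565897547 / 29160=602397.04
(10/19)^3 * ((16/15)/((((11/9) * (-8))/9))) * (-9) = 97200/75449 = 1.29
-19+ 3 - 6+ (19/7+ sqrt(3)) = -135/7+ sqrt(3) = -17.55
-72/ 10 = -7.20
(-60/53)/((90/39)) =-26/53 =-0.49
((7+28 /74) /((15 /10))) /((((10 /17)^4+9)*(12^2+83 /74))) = 0.00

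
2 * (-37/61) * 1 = -74/61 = -1.21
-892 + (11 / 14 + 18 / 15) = -62301 / 70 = -890.01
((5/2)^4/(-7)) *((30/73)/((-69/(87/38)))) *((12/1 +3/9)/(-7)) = -3353125/25010384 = -0.13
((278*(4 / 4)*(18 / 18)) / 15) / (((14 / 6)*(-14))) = -139 / 245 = -0.57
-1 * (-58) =58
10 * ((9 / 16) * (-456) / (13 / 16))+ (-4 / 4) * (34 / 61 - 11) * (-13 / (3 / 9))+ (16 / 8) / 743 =-2100012871 / 589199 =-3564.18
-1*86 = -86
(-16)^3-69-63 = -4228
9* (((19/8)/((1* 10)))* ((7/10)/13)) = 1197/10400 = 0.12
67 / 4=16.75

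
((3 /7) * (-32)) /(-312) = 4 /91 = 0.04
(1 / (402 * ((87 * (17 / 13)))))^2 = 169 / 353499215364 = 0.00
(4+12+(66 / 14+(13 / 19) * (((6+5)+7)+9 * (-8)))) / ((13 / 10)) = -21590 / 1729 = -12.49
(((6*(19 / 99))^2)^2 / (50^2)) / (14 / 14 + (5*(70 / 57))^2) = 188183524 / 10356137488125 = 0.00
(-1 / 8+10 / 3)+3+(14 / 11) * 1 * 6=3655 / 264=13.84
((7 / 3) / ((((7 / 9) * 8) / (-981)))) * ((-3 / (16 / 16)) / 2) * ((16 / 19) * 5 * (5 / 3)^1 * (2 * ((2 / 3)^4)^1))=87200 / 57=1529.82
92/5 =18.40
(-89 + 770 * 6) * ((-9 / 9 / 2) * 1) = -4531 / 2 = -2265.50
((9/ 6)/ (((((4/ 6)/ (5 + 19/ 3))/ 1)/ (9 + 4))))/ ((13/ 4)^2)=31.38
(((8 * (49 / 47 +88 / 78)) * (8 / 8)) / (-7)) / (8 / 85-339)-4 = -1475784748 / 369622617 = -3.99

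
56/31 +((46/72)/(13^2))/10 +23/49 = 210358817/92415960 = 2.28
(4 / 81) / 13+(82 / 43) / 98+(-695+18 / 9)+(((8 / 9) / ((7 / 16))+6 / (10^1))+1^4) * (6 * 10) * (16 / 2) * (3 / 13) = -644947754 / 2218671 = -290.69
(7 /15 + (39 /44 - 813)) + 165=-426787 /660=-646.65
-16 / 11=-1.45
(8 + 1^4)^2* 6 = 486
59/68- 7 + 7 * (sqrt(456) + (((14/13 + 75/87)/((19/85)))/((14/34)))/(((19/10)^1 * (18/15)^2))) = 3978481709/83291364 + 14 * sqrt(114) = 197.24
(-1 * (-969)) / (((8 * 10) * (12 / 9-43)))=-2907 / 10000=-0.29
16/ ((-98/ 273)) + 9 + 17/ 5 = -1126/ 35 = -32.17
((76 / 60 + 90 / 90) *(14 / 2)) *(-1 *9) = -714 / 5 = -142.80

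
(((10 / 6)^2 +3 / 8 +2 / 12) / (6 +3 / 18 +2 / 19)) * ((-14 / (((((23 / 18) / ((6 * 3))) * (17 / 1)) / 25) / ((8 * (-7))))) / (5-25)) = -24030972 / 55913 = -429.79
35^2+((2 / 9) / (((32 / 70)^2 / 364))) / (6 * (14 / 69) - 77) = 87480925 / 71712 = 1219.89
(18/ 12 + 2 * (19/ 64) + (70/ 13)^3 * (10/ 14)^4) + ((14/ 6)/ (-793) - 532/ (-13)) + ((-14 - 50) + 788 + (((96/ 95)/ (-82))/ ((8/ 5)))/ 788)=11162411798337721/ 13820789385312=807.65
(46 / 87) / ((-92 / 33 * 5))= -11 / 290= -0.04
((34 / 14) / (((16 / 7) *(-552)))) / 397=-17 / 3506304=-0.00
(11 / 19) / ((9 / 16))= 176 / 171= 1.03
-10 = -10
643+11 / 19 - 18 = 625.58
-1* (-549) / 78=183 / 26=7.04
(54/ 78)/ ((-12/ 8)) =-6/ 13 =-0.46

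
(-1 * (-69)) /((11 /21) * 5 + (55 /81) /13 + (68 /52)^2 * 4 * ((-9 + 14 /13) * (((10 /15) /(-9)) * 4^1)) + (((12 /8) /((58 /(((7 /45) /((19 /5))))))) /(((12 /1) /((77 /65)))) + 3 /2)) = 3788818422480 /1110803335333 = 3.41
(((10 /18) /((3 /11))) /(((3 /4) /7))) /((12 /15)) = 1925 /81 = 23.77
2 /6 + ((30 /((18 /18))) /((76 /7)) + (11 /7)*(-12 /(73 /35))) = -49471 /8322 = -5.94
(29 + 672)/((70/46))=16123/35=460.66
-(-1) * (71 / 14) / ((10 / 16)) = 8.11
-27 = -27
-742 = -742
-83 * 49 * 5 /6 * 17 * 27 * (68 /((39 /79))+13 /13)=-5611666935 /26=-215833343.65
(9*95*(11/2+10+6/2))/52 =31635/104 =304.18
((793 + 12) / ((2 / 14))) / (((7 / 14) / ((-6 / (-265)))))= 13524 / 53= 255.17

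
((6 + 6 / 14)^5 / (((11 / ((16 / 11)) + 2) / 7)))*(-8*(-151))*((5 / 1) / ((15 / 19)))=2509801200000 / 40817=61489114.83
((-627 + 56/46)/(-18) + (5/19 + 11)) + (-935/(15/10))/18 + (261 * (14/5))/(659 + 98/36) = 17572323101/1405378890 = 12.50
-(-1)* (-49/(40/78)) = -1911/20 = -95.55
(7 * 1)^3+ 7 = 350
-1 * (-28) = 28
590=590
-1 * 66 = -66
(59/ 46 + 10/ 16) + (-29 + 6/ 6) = -4801/ 184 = -26.09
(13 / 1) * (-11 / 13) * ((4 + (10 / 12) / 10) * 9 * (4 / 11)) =-147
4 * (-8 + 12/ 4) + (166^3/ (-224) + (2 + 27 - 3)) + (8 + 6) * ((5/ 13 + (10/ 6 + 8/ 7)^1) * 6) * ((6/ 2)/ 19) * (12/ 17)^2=-40761688229/ 1998724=-20393.86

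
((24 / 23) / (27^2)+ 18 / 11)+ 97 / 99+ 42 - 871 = -50805164 / 61479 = -826.38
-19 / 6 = -3.17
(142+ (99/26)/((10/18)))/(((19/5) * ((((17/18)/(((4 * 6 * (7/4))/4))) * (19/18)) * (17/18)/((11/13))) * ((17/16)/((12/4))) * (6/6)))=312834148704/299737217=1043.69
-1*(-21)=21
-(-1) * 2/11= 2/11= 0.18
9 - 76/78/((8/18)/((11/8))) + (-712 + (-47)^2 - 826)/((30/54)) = 1262337/1040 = 1213.79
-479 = -479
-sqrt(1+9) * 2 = -2 * sqrt(10) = -6.32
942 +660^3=287496942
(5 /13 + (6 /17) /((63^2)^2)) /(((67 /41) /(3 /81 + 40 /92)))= 5361809392973 /48283597360089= 0.11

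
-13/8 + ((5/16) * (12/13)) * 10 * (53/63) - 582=-1269337/2184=-581.20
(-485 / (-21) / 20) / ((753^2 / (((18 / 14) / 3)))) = 97 / 111133764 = 0.00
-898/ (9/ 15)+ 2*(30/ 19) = -85130/ 57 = -1493.51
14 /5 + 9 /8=157 /40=3.92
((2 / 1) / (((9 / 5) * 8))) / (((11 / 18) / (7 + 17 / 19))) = 375 / 209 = 1.79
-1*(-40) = 40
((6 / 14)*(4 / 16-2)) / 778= -3 / 3112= -0.00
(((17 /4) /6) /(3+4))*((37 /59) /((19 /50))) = 15725 /94164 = 0.17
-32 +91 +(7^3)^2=117708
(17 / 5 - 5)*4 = -32 / 5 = -6.40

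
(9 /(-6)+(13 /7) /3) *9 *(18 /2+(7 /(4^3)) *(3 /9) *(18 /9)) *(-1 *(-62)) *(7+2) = -8991333 /224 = -40139.88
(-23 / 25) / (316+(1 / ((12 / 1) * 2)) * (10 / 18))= -4968 / 1706525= -0.00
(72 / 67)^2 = 5184 / 4489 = 1.15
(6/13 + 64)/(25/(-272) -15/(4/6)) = -227936/79885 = -2.85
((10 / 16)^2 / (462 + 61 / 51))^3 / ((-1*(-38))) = 2072671875 / 131319333074749620224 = 0.00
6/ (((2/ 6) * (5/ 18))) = 324/ 5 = 64.80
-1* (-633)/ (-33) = -211/ 11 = -19.18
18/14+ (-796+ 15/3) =-5528/7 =-789.71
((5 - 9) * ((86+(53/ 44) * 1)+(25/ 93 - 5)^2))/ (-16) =41704613/ 1522224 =27.40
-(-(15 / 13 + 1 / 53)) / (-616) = -101 / 53053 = -0.00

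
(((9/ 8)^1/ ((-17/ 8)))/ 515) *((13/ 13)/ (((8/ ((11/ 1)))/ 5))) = -99/ 14008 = -0.01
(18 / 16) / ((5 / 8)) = 9 / 5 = 1.80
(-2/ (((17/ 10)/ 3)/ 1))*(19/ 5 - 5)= 72/ 17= 4.24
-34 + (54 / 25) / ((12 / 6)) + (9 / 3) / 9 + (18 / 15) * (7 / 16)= -19237 / 600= -32.06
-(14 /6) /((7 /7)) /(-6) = 7 /18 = 0.39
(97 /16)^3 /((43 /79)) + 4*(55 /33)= 416.03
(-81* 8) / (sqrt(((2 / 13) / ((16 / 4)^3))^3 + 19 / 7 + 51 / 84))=-1078272* sqrt(304631170298) / 1673797639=-355.56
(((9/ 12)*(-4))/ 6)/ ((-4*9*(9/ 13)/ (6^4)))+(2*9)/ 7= 200/ 7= 28.57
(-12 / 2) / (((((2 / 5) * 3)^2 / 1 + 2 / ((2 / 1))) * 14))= -75 / 427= -0.18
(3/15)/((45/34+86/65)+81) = 442/184859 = 0.00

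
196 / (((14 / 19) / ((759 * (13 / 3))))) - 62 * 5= 874564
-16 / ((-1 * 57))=0.28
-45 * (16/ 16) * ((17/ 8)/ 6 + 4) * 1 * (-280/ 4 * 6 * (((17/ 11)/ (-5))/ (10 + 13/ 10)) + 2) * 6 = -15857.22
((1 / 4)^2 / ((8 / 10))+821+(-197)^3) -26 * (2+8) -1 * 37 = -489270331 / 64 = -7644848.92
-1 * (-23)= 23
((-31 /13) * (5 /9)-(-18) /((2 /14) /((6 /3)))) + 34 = 33307 /117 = 284.68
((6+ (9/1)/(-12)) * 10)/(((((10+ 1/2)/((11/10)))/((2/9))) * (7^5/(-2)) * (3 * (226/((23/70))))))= -253/3589470990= -0.00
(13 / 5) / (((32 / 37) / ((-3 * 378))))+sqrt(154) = -272727 / 80+sqrt(154) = -3396.68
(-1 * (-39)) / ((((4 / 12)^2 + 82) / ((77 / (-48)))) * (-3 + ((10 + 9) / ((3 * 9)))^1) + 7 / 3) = 0.33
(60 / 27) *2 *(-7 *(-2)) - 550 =-4390 / 9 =-487.78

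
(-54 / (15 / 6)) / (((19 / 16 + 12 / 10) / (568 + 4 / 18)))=-981888 / 191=-5140.77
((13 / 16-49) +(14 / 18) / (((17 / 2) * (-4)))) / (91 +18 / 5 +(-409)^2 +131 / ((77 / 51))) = -45437315 / 157829930928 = -0.00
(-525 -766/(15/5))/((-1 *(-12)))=-2341/36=-65.03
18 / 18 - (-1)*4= 5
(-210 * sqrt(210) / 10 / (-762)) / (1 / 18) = 63 * sqrt(210) / 127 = 7.19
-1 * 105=-105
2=2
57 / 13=4.38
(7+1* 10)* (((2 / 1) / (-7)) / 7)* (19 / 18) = -0.73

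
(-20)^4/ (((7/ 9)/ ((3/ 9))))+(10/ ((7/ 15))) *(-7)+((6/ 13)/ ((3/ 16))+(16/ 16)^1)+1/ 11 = 68493406/ 1001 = 68424.98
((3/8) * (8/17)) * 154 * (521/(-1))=-240702/17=-14158.94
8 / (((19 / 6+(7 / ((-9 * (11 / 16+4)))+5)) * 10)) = 0.10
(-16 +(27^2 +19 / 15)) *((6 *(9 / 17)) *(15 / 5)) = 578556 / 85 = 6806.54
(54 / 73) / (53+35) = 27 / 3212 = 0.01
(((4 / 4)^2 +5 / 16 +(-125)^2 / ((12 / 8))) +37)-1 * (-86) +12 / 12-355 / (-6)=10601.15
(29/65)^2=841/4225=0.20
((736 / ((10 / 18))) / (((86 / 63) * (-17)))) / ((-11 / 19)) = 3964464 / 40205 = 98.61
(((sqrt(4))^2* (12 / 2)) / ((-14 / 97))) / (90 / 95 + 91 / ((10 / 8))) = -55290 / 24521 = -2.25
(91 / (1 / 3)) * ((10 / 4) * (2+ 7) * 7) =85995 / 2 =42997.50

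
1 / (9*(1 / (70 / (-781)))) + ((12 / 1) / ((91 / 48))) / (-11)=-374434 / 639639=-0.59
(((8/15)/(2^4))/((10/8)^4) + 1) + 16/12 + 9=106378/9375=11.35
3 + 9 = 12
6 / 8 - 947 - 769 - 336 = -8205 / 4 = -2051.25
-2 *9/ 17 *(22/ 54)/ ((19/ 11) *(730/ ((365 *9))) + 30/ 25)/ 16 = -0.02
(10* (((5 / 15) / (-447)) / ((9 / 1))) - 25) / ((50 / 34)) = -17.00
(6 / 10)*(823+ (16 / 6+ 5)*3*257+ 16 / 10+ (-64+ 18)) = 100344 / 25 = 4013.76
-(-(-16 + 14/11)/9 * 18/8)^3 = -531441/10648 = -49.91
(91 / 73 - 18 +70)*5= 19435 / 73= 266.23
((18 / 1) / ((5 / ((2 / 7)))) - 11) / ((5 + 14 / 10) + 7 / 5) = -349 / 273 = -1.28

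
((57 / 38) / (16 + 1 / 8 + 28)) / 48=1 / 1412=0.00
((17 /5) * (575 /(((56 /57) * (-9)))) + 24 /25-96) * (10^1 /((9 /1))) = -1327793 /3780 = -351.27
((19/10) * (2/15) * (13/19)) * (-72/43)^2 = 22464/46225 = 0.49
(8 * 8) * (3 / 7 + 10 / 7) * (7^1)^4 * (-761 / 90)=-108585568 / 45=-2413012.62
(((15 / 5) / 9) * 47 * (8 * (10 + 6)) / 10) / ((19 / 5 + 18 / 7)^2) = 736960 / 149187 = 4.94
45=45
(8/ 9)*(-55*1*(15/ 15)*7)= -3080/ 9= -342.22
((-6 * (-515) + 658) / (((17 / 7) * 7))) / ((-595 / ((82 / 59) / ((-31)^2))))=-307336 / 573510385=-0.00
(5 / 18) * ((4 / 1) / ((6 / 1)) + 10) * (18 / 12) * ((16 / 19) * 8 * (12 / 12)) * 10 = 51200 / 171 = 299.42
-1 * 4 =-4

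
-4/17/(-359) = 4/6103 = 0.00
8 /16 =1 /2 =0.50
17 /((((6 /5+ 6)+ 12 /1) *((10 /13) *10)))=221 /1920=0.12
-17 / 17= -1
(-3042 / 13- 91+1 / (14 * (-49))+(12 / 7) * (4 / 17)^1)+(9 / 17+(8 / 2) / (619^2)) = -324.07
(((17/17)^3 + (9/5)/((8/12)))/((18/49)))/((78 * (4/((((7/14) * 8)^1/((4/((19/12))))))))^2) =654493/2523156480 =0.00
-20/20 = -1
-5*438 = -2190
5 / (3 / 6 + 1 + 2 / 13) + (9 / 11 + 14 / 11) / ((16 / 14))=18363 / 3784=4.85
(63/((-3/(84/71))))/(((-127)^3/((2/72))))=49/145435193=0.00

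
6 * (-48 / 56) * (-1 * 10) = 360 / 7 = 51.43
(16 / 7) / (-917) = -16 / 6419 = -0.00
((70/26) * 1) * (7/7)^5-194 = -2487/13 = -191.31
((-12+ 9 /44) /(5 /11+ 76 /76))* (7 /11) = -3633 /704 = -5.16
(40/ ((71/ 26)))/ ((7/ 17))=17680/ 497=35.57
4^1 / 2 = 2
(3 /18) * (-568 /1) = -284 /3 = -94.67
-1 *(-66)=66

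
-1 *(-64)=64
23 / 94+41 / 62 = 1320 / 1457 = 0.91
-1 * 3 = -3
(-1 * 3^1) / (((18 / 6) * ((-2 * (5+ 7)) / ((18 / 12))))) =1 / 16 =0.06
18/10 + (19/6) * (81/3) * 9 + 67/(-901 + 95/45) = 3119607/4045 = 771.23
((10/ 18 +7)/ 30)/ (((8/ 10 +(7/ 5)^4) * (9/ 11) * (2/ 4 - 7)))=-93500/ 9164259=-0.01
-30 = -30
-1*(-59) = 59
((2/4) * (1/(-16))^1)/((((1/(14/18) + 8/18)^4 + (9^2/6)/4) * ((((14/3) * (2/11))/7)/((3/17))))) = -1559543139/422849903920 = -0.00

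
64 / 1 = 64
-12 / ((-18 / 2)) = 4 / 3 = 1.33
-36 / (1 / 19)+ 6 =-678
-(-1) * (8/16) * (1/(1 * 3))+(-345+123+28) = -1163/6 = -193.83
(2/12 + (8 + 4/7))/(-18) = -367/756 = -0.49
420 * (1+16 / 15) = 868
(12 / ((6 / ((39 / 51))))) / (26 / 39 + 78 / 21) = 273 / 782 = 0.35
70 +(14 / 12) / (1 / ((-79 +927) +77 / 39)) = 248423 / 234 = 1061.64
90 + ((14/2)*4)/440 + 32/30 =91.13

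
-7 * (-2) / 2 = 7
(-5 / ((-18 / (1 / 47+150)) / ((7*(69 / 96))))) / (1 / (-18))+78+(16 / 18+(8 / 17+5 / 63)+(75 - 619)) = -6827362585 / 1610784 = -4238.53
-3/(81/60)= -20/9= -2.22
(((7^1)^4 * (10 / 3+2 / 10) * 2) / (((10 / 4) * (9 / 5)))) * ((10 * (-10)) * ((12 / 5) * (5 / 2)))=-2262275.56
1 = 1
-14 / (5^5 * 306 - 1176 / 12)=-7 / 478076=-0.00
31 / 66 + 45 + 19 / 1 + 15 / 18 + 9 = 2452 / 33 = 74.30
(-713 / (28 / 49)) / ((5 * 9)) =-4991 / 180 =-27.73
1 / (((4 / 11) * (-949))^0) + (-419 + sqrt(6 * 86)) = -418 + 2 * sqrt(129) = -395.28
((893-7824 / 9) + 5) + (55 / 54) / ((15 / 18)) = 269 / 9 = 29.89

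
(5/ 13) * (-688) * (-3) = 10320/ 13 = 793.85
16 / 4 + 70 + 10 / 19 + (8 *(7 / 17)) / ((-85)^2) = 74.53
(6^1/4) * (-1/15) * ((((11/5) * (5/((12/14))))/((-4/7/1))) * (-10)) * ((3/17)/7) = -77/136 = -0.57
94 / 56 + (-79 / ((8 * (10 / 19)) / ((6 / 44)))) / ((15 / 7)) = 29851 / 61600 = 0.48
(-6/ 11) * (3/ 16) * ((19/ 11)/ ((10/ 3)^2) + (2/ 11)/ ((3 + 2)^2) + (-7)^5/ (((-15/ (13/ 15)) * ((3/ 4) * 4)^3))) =-3.69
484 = 484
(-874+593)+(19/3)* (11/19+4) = -252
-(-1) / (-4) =-1 / 4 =-0.25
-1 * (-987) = 987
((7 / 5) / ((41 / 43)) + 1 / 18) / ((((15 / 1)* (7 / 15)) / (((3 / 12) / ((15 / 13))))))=73099 / 1549800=0.05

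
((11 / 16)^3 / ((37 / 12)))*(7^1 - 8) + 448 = 16969831 / 37888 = 447.89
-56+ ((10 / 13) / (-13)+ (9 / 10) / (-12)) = -379467 / 6760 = -56.13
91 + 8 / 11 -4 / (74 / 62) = 35969 / 407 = 88.38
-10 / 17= -0.59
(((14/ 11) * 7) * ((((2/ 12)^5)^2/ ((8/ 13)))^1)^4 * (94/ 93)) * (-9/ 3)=-65775983/ 4667715213051610436744239593484713984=-0.00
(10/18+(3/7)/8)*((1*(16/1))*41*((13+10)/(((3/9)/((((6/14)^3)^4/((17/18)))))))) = 1846232411292/1647113176919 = 1.12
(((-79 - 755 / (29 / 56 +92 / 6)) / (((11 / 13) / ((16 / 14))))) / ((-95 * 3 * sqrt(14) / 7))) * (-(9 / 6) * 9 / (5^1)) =-78908778 * sqrt(14) / 97399225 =-3.03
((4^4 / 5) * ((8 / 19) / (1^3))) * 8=172.46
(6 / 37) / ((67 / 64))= 384 / 2479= 0.15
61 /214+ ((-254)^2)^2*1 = 890735250845 /214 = 4162314256.29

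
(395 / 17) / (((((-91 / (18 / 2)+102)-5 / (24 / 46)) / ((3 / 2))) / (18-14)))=85320 / 50371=1.69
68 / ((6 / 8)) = 272 / 3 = 90.67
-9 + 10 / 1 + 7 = 8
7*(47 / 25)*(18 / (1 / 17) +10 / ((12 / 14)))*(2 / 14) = 44791 / 75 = 597.21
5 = 5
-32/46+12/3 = 76/23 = 3.30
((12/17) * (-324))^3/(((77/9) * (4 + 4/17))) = -7346640384/22253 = -330141.57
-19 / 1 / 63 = -19 / 63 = -0.30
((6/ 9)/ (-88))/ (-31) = 1/ 4092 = 0.00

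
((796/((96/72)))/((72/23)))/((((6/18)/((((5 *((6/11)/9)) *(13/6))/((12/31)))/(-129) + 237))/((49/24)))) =8145305823557/29424384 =276821.63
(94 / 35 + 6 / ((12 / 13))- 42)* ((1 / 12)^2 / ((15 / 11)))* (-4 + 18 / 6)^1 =25267 / 151200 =0.17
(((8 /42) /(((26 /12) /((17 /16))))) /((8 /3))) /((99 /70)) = 85 /3432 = 0.02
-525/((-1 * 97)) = 525/97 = 5.41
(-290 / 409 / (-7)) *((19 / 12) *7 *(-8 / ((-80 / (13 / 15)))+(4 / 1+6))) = 833663 / 73620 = 11.32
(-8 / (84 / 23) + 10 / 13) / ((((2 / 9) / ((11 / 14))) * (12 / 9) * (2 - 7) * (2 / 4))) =9603 / 6370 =1.51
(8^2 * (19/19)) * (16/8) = 128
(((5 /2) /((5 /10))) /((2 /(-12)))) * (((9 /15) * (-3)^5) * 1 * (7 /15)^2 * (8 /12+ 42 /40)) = 408807 /250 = 1635.23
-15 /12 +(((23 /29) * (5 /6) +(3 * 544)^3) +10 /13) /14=4916126693633 /15834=310479139.42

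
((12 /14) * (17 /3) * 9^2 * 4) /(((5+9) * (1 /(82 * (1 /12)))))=37638 /49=768.12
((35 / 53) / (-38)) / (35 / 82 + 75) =-287 / 1245659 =-0.00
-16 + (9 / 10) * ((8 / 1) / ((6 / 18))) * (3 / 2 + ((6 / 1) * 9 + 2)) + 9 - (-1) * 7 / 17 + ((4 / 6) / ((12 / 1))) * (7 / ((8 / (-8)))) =377917 / 306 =1235.02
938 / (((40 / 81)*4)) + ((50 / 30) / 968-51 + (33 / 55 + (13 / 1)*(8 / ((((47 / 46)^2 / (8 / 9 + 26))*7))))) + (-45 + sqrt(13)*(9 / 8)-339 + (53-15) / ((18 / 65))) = 9*sqrt(13) / 8 + 83875669861 / 149681840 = 564.42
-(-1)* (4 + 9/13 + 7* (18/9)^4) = 1517/13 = 116.69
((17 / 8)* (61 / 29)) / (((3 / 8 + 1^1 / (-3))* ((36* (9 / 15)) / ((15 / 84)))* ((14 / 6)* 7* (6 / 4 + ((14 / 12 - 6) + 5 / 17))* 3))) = -88145 / 14801136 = -0.01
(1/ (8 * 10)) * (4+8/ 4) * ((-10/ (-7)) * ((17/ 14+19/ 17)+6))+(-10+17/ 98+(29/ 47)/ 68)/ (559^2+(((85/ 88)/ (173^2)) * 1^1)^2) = 606038081492733610189723/ 678900641310904457303992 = 0.89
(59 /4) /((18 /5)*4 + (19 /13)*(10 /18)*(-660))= -0.03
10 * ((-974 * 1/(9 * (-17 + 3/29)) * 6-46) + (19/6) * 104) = 157664/49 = 3217.63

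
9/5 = 1.80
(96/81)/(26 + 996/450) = 200/4761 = 0.04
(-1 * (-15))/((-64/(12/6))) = -15/32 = -0.47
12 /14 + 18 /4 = 75 /14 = 5.36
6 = 6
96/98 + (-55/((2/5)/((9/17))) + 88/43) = -4998041/71638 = -69.77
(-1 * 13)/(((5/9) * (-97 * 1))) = 117/485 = 0.24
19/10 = 1.90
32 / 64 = 0.50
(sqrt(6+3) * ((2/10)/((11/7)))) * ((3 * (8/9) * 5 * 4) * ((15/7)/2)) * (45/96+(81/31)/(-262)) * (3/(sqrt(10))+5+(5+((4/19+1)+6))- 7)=111.70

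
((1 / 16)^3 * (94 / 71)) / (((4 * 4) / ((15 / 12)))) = 235 / 9306112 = 0.00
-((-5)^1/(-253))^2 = -25/64009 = -0.00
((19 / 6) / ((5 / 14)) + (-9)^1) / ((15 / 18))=-4 / 25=-0.16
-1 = -1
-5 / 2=-2.50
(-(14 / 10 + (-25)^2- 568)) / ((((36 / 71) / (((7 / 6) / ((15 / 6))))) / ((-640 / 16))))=290248 / 135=2149.99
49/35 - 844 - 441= -6418/5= -1283.60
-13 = -13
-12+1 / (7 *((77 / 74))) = -6394 / 539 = -11.86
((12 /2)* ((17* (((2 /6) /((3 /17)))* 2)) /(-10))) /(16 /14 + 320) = -2023 /16860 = -0.12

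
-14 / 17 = -0.82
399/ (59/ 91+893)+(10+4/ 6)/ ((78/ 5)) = 10753913/ 9514674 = 1.13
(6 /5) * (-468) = -2808 /5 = -561.60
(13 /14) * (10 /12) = 65 /84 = 0.77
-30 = -30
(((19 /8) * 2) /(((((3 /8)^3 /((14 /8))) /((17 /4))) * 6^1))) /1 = 9044 /81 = 111.65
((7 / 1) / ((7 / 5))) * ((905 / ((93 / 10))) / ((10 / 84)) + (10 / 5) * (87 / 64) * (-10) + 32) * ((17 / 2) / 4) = 34665295 / 3968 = 8736.21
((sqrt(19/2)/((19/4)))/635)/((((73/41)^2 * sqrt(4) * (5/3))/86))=0.01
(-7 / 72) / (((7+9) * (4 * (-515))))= 7 / 2373120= 0.00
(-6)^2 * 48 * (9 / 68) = 3888 / 17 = 228.71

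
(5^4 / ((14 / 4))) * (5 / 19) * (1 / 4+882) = 41459.12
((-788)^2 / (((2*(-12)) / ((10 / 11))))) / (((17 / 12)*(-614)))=1552360 / 57409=27.04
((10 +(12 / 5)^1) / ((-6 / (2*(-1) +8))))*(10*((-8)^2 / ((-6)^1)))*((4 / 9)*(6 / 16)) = 1984 / 9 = 220.44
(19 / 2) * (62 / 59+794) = 445626 / 59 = 7552.98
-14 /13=-1.08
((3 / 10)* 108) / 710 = 81 / 1775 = 0.05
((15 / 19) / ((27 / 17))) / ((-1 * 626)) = -85 / 107046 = -0.00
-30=-30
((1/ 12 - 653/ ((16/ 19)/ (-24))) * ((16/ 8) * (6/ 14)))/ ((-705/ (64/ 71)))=-7146464/ 350385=-20.40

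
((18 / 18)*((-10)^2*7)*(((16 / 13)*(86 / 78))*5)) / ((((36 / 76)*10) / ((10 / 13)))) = 45752000 / 59319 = 771.29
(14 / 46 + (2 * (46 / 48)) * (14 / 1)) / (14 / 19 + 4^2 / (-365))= 25971575 / 663228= 39.16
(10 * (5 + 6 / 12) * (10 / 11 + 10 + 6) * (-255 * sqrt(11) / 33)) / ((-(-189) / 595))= -2239750 * sqrt(11) / 99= -75034.45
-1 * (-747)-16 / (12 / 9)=735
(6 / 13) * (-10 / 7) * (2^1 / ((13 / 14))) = -240 / 169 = -1.42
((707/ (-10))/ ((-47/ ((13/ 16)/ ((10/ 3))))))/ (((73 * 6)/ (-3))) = -27573/ 10979200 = -0.00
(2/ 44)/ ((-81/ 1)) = -1/ 1782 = -0.00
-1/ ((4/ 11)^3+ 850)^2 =-1771561/ 1280097639396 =-0.00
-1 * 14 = -14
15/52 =0.29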